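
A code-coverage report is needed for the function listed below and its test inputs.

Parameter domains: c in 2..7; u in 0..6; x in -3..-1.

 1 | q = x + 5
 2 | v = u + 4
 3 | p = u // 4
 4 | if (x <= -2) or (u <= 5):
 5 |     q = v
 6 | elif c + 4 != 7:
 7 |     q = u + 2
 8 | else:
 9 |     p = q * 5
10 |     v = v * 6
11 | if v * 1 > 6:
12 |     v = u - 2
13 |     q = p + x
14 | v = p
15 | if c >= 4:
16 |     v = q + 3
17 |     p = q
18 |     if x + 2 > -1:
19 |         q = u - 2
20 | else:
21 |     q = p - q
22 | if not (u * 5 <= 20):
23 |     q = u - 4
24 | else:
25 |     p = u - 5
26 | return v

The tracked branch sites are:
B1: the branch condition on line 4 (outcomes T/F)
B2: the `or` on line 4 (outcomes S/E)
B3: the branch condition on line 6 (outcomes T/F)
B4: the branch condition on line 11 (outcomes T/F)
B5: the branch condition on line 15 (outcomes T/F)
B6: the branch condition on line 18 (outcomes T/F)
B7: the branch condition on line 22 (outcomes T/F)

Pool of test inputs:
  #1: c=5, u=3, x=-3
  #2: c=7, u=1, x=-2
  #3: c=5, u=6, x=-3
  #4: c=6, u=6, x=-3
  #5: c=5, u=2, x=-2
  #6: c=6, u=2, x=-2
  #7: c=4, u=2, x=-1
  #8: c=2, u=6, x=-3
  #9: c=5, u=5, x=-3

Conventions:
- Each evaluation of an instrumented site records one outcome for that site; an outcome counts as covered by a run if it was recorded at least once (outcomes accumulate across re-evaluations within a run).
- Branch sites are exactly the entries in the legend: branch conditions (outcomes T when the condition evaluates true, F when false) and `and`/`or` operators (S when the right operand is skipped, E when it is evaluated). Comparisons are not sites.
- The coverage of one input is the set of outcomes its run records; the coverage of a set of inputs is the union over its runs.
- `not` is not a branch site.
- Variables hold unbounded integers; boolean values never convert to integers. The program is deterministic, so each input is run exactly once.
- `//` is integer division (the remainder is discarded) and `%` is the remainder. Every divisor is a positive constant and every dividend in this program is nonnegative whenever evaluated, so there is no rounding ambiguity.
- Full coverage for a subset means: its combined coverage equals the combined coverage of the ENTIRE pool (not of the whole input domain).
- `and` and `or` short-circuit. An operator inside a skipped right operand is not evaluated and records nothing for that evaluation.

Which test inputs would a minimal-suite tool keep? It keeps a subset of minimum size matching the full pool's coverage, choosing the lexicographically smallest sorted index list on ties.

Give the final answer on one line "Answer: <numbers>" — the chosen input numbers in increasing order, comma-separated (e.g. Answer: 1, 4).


#1 (c=5, u=3, x=-3) -> covered: B1=T, B2=S, B4=T, B5=T, B6=F, B7=F
#2 (c=7, u=1, x=-2) -> covered: B1=T, B2=S, B4=F, B5=T, B6=T, B7=F
#3 (c=5, u=6, x=-3) -> covered: B1=T, B2=S, B4=T, B5=T, B6=F, B7=T
#4 (c=6, u=6, x=-3) -> covered: B1=T, B2=S, B4=T, B5=T, B6=F, B7=T
#5 (c=5, u=2, x=-2) -> covered: B1=T, B2=S, B4=F, B5=T, B6=T, B7=F
#6 (c=6, u=2, x=-2) -> covered: B1=T, B2=S, B4=F, B5=T, B6=T, B7=F
#7 (c=4, u=2, x=-1) -> covered: B1=T, B2=E, B4=F, B5=T, B6=T, B7=F
#8 (c=2, u=6, x=-3) -> covered: B1=T, B2=S, B4=T, B5=F, B7=T
#9 (c=5, u=5, x=-3) -> covered: B1=T, B2=S, B4=T, B5=T, B6=F, B7=T
the full pool covers 11 outcomes: B1=T, B2=S, B2=E, B4=T, B4=F, B5=T, B5=F, B6=T, B6=F, B7=T, B7=F
size 1 is not enough: best union over all size-1 subsets is 6/11
size 2 is not enough: best union over all size-2 subsets is 10/11
the canonical winner is {1, 7, 8}: size 3, full 11-outcome coverage, earliest index list among size-3 covers
Answer: 1, 7, 8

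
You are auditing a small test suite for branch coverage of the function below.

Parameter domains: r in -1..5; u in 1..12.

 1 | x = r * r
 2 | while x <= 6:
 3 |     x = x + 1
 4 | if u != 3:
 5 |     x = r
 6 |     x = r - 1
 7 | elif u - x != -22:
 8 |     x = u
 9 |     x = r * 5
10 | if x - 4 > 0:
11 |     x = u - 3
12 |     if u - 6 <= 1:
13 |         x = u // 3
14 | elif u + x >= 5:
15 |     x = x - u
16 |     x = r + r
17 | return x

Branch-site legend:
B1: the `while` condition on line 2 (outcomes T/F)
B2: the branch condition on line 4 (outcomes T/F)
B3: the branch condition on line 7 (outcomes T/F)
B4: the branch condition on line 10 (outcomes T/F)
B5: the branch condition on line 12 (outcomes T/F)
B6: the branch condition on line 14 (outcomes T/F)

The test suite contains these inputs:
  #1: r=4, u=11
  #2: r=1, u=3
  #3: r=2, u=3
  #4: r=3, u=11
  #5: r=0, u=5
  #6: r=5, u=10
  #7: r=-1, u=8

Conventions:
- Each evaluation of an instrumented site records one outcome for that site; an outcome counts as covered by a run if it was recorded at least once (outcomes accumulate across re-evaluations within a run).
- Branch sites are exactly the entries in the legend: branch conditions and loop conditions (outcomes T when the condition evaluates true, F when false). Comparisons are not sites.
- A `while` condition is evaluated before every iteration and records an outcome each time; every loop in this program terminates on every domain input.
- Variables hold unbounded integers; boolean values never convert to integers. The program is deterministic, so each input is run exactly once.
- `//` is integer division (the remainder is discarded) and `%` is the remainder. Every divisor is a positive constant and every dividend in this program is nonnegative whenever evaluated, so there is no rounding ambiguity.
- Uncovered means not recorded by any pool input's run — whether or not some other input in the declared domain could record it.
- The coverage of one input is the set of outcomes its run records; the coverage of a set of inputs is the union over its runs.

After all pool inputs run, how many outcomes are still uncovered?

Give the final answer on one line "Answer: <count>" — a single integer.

test 1 (r=4, u=11) fires B1->F, B2->T, B4->F, B6->T; hits B1=F, B2=T, B4=F, B6=T
test 2 (r=1, u=3) fires B1->T, B1->T, B1->T, B1->T, B1->T, B1->T, B1->F, B2->F, B3->T, B4->T, B5->T; hits B1=T, B1=F, B2=F, B3=T, B4=T, B5=T
test 3 (r=2, u=3) fires B1->T, B1->T, B1->T, B1->F, B2->F, B3->T, B4->T, B5->T; hits B1=T, B1=F, B2=F, B3=T, B4=T, B5=T
test 4 (r=3, u=11) fires B1->F, B2->T, B4->F, B6->T; hits B1=F, B2=T, B4=F, B6=T
test 5 (r=0, u=5) fires B1->T, B1->T, B1->T, B1->T, B1->T, B1->T, B1->T, B1->F, B2->T, B4->F, B6->F; hits B1=T, B1=F, B2=T, B4=F, B6=F
test 6 (r=5, u=10) fires B1->F, B2->T, B4->F, B6->T; hits B1=F, B2=T, B4=F, B6=T
test 7 (r=-1, u=8) fires B1->T, B1->T, B1->T, B1->T, B1->T, B1->T, B1->F, B2->T, B4->F, B6->T; hits B1=T, B1=F, B2=T, B4=F, B6=T
union over the pool: B1=T, B1=F, B2=T, B2=F, B3=T, B4=T, B4=F, B5=T, B6=T, B6=F
uncovered (2 of 12): B3=F, B5=F

Answer: 2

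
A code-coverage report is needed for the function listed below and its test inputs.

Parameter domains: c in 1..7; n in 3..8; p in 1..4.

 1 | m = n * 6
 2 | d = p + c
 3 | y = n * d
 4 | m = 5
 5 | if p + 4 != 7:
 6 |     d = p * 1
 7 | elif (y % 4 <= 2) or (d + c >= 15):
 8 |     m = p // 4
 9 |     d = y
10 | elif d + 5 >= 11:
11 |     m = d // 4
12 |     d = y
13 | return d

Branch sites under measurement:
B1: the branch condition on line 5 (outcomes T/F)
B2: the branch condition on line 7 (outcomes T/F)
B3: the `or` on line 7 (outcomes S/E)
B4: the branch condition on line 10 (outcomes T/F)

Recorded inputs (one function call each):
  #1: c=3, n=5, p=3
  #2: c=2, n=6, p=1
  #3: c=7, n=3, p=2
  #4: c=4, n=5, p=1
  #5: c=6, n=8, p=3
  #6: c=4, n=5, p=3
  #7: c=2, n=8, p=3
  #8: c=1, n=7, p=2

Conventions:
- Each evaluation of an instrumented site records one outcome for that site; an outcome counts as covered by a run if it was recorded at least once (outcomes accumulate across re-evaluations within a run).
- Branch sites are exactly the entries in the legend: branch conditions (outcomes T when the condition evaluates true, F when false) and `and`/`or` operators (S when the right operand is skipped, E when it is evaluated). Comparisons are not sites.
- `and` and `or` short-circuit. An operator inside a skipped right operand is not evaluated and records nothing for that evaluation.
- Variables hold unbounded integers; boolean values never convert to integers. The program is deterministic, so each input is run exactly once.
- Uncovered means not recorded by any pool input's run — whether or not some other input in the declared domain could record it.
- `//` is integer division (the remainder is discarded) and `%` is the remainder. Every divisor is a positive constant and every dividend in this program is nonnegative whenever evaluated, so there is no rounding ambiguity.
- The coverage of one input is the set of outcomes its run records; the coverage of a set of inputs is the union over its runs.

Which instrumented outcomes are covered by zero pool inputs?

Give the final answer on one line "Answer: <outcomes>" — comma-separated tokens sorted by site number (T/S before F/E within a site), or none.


input #1, c=3, n=5, p=3: events B1->F, B3->S, B2->T; outcomes B1=F, B2=T, B3=S
input #2, c=2, n=6, p=1: events B1->T; outcomes B1=T
input #3, c=7, n=3, p=2: events B1->T; outcomes B1=T
input #4, c=4, n=5, p=1: events B1->T; outcomes B1=T
input #5, c=6, n=8, p=3: events B1->F, B3->S, B2->T; outcomes B1=F, B2=T, B3=S
input #6, c=4, n=5, p=3: events B1->F, B3->E, B2->F, B4->T; outcomes B1=F, B2=F, B3=E, B4=T
input #7, c=2, n=8, p=3: events B1->F, B3->S, B2->T; outcomes B1=F, B2=T, B3=S
input #8, c=1, n=7, p=2: events B1->T; outcomes B1=T
union over the pool: B1=T, B1=F, B2=T, B2=F, B3=S, B3=E, B4=T
uncovered (1 of 8): B4=F
Answer: B4=F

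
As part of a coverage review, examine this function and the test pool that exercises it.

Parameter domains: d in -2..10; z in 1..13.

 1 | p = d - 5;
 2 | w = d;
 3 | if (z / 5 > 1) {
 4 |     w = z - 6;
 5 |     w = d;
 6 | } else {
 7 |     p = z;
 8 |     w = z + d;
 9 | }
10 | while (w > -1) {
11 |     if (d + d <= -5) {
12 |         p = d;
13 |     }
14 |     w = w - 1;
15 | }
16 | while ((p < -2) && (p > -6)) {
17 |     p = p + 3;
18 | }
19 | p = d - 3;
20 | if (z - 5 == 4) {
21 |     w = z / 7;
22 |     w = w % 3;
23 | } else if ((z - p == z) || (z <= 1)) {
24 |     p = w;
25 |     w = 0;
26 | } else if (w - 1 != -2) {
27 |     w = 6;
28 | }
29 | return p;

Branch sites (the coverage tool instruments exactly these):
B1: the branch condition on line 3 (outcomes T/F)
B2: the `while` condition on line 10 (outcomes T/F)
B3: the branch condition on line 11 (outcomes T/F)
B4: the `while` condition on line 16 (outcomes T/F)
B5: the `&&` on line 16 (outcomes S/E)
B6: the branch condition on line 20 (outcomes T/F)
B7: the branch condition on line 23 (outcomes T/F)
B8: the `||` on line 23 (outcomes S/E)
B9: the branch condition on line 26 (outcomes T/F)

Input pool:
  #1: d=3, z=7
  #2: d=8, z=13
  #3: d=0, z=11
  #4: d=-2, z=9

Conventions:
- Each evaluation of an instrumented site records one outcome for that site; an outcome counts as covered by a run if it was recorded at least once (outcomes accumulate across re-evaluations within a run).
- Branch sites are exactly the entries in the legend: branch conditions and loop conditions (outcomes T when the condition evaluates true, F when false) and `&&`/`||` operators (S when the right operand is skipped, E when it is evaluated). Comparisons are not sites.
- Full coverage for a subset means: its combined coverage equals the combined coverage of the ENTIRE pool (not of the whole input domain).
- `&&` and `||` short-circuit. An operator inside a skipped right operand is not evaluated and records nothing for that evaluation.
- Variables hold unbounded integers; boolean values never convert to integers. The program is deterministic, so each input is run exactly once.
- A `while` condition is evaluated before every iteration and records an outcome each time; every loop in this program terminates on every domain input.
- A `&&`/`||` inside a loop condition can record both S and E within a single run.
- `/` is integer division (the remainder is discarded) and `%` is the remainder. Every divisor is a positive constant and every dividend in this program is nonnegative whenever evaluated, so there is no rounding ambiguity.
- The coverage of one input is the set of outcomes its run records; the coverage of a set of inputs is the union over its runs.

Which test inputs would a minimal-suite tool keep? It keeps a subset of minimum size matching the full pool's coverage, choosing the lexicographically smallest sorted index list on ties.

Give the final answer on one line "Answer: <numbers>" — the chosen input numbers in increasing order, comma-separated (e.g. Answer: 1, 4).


input #1 (d=3, z=7): covers B1=F, B2=T, B2=F, B3=F, B4=F, B5=S, B6=F, B7=T, B8=S
input #2 (d=8, z=13): covers B1=T, B2=T, B2=F, B3=F, B4=F, B5=S, B6=F, B7=F, B8=E, B9=F
input #3 (d=0, z=11): covers B1=T, B2=T, B2=F, B3=F, B4=T, B4=F, B5=S, B5=E, B6=F, B7=F, B8=E, B9=F
input #4 (d=-2, z=9): covers B1=F, B2=T, B2=F, B3=F, B4=F, B5=S, B6=T
union over all inputs: B1=T, B1=F, B2=T, B2=F, B3=F, B4=T, B4=F, B5=S, B5=E, B6=T, B6=F, B7=T, B7=F, B8=S, B8=E, B9=F (16 outcomes)
checked all size-1 subsets: none covers 16 outcomes (max 12/16)
checked all size-2 subsets: none covers 16 outcomes (max 15/16)
at size 3, {1, 3, 4} reaches all 16 outcomes; every lexicographically earlier size-3 subset fails
Answer: 1, 3, 4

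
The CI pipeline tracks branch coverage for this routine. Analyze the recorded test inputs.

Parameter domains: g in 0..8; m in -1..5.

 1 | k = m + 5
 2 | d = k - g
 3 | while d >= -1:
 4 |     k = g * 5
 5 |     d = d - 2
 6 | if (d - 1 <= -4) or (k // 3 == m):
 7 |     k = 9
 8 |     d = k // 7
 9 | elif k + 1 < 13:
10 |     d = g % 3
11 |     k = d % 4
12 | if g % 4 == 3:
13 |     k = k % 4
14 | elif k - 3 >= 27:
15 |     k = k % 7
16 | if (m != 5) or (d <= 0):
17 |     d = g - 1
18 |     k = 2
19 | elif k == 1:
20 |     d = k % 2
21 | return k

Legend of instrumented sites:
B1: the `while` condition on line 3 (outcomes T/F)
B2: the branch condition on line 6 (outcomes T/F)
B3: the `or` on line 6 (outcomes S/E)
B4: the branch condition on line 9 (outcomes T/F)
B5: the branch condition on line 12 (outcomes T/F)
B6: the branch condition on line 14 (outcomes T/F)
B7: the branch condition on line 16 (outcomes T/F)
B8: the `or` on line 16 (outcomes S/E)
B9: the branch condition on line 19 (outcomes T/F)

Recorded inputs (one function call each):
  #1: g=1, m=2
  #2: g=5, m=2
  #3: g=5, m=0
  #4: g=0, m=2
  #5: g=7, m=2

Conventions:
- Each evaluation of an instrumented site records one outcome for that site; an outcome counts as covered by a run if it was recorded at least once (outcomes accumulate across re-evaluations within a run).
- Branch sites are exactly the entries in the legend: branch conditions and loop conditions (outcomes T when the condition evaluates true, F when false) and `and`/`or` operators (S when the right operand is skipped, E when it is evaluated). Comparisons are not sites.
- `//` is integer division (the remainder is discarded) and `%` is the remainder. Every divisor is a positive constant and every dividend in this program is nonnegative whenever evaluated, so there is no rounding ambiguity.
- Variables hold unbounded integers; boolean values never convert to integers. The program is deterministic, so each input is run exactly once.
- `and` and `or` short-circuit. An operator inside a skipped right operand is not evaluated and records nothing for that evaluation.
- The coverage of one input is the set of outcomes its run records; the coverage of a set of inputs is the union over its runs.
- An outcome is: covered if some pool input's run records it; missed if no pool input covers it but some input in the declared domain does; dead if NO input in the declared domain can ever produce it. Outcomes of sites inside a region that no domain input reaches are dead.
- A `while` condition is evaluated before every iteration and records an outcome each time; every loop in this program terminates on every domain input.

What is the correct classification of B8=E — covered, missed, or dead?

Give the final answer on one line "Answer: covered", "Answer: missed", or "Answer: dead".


no pool input records B8=E
but domain input (g=0, m=5) does record it -> reachable, so missed
Answer: missed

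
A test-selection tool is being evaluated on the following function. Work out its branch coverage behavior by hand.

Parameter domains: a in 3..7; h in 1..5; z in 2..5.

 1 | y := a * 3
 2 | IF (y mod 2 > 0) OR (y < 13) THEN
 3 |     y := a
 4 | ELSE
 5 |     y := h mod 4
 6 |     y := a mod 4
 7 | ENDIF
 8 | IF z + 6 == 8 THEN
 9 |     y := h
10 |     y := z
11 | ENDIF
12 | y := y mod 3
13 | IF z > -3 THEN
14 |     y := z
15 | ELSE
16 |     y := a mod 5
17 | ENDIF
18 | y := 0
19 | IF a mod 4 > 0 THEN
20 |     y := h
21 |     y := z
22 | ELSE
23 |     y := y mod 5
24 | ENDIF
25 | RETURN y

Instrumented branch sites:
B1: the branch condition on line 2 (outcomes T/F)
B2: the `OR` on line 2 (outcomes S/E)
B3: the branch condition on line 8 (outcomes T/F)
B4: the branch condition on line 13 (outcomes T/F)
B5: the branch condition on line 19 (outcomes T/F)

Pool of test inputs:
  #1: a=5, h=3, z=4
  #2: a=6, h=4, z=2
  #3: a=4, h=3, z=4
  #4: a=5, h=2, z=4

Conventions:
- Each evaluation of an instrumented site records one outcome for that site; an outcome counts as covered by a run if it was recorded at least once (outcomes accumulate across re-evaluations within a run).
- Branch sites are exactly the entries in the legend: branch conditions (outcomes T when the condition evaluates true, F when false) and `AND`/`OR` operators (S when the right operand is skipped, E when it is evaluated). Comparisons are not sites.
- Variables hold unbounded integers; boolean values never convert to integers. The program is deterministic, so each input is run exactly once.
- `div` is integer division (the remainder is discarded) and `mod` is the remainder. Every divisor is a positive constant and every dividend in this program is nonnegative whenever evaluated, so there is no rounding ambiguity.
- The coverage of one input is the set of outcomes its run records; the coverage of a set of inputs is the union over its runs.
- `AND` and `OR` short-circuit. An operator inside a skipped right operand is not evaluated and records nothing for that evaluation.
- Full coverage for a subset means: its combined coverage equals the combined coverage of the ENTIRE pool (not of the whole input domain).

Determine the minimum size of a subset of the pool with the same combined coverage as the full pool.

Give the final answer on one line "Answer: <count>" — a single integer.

input #1 (a=5, h=3, z=4): covers B1=T, B2=S, B3=F, B4=T, B5=T
input #2 (a=6, h=4, z=2): covers B1=F, B2=E, B3=T, B4=T, B5=T
input #3 (a=4, h=3, z=4): covers B1=T, B2=E, B3=F, B4=T, B5=F
input #4 (a=5, h=2, z=4): covers B1=T, B2=S, B3=F, B4=T, B5=T
the full pool covers 9 outcomes: B1=T, B1=F, B2=S, B2=E, B3=T, B3=F, B4=T, B5=T, B5=F
every size-1 subset falls short of the 9 outcomes (best: 5/9)
every size-2 subset falls short of the 9 outcomes (best: 8/9)
inputs {1, 2, 3} (size 3) cover everything; no size-3 subset with a lexicographically smaller index list covers all 9

Answer: 3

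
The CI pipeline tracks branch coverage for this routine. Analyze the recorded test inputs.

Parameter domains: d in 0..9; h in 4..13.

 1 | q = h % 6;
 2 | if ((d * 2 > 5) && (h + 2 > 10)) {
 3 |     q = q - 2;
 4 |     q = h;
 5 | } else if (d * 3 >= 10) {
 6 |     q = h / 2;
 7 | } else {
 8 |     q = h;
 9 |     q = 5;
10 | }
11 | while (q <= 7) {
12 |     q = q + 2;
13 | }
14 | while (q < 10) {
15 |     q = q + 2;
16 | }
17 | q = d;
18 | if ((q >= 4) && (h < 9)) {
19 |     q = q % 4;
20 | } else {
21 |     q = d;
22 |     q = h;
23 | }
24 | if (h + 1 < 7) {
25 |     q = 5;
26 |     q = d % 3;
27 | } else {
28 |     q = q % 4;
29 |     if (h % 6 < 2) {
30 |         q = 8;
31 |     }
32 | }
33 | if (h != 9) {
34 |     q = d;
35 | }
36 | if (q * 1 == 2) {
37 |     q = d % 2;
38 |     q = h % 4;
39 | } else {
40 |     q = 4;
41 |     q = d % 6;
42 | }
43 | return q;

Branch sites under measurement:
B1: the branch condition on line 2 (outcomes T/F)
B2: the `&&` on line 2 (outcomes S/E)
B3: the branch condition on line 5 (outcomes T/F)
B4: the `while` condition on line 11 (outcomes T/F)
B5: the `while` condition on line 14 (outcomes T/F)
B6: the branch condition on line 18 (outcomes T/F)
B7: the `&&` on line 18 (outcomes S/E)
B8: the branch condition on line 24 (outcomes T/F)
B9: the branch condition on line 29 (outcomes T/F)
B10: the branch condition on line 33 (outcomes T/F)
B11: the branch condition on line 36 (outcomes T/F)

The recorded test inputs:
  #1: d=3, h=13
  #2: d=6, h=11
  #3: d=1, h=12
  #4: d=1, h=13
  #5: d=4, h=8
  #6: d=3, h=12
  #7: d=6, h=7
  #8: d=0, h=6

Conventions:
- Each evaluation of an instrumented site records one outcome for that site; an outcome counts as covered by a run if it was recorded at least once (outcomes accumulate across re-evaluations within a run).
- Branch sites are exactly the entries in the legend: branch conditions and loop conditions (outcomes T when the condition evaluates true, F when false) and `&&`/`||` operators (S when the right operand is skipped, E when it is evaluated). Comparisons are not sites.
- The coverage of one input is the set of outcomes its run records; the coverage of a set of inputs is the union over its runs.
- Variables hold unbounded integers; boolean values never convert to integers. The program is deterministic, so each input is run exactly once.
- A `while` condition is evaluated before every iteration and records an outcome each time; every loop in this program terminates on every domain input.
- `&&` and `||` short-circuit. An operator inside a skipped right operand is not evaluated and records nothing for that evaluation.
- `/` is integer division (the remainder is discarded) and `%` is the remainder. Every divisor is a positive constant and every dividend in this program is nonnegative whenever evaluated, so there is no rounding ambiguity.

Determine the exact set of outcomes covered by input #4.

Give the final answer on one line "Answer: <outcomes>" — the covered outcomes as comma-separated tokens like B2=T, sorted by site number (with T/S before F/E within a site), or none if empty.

Event log for input #4 (d=1, h=13):
  B2->S, B1->F, B3->F, B4->T, B4->T, B4->F, B5->T, B5->F, B7->S, B6->F
  B8->F, B9->T, B10->T, B11->F
as a set, this run covers: B1=F, B2=S, B3=F, B4=T, B4=F, B5=T, B5=F, B6=F, B7=S, B8=F, B9=T, B10=T, B11=F

Answer: B1=F, B2=S, B3=F, B4=T, B4=F, B5=T, B5=F, B6=F, B7=S, B8=F, B9=T, B10=T, B11=F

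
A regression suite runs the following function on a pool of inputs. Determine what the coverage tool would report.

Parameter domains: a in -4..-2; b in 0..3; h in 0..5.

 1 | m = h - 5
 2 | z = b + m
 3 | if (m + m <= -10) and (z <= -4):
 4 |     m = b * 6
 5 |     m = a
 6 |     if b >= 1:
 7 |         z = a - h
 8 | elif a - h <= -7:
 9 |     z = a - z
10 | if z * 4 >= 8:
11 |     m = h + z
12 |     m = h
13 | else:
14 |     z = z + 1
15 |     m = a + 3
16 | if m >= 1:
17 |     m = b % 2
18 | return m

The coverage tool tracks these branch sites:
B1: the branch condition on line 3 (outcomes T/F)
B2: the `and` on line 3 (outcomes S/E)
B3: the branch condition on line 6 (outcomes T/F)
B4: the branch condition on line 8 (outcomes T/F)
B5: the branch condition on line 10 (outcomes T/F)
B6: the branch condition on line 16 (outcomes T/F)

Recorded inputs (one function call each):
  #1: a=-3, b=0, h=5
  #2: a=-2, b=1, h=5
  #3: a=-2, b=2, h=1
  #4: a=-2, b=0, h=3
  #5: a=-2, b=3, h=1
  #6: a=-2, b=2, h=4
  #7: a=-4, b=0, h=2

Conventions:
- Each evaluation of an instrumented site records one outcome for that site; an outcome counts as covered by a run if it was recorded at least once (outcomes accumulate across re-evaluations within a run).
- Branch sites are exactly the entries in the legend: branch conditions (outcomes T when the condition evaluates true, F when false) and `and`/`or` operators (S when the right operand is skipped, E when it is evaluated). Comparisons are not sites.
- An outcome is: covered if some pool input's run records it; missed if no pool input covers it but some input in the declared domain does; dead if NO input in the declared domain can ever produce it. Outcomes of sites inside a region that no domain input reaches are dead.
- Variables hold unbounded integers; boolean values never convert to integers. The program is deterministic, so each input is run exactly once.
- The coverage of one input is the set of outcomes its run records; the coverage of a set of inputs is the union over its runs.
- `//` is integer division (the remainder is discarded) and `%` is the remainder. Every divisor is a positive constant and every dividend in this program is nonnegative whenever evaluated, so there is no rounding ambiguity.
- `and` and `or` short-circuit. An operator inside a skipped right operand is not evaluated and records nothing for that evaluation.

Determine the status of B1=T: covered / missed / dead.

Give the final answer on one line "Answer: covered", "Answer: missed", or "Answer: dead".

no pool input records B1=T
but domain input (a=-4, b=0, h=0) does record it -> reachable, so missed

Answer: missed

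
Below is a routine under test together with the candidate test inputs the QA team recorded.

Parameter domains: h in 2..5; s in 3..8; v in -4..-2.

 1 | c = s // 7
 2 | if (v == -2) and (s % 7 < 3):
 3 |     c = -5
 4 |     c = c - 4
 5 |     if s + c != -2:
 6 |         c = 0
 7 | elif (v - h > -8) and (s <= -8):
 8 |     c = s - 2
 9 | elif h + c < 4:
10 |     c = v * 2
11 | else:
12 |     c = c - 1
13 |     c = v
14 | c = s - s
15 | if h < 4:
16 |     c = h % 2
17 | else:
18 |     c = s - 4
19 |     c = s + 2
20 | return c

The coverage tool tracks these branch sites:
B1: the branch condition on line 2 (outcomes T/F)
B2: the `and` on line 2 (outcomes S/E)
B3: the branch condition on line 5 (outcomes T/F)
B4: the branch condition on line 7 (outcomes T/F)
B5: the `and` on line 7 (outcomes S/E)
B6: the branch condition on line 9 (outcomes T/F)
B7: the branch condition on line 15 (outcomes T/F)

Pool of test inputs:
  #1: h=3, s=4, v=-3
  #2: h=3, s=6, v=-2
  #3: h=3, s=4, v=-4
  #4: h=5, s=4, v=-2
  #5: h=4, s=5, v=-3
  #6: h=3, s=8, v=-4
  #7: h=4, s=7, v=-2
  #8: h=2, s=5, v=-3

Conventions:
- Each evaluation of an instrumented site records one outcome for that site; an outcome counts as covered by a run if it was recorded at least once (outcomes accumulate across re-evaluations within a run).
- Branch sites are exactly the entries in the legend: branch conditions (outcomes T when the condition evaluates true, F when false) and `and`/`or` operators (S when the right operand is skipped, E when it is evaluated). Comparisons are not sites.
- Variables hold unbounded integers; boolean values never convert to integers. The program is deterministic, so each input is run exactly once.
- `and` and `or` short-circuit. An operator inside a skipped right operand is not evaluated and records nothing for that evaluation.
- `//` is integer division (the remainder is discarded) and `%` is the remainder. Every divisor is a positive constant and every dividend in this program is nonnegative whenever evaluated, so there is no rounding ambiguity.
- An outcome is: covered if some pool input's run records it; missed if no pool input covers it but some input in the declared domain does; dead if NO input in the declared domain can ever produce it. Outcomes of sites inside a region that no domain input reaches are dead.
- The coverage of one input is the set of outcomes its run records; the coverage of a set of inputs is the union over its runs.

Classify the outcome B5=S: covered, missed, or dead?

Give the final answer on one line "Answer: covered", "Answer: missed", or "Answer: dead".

no pool input records B5=S
but domain input (h=4, s=3, v=-4) does record it -> reachable, so missed

Answer: missed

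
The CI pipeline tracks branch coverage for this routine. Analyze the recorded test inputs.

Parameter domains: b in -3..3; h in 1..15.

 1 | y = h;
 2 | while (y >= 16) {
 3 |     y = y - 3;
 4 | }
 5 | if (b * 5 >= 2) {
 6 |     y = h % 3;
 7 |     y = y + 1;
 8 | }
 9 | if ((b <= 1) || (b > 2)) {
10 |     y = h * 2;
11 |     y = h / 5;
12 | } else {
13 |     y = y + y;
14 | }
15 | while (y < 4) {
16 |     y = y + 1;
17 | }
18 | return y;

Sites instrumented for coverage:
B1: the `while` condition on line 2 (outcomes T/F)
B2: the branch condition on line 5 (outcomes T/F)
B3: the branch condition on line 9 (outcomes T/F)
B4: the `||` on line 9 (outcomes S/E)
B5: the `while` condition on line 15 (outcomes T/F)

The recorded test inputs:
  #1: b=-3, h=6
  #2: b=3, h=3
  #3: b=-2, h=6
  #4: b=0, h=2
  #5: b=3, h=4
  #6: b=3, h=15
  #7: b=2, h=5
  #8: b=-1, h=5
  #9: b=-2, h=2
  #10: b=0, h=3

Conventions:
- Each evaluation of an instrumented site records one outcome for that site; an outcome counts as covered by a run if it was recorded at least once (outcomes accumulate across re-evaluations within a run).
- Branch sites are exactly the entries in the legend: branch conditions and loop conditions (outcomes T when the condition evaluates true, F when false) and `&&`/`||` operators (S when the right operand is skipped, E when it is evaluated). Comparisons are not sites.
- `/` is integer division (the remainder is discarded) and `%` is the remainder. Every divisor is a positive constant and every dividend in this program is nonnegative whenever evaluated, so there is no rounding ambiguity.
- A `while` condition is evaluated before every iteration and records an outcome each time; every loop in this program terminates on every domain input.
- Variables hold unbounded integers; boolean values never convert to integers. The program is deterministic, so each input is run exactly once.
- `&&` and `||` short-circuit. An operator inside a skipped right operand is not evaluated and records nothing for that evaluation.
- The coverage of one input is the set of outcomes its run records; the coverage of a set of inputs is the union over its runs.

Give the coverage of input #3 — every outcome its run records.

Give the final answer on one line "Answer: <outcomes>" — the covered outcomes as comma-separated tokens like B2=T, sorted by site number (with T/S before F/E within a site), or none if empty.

Event log for input #3 (b=-2, h=6):
  B1->F, B2->F, B4->S, B3->T, B5->T, B5->T, B5->T, B5->F
as a set, this run covers: B1=F, B2=F, B3=T, B4=S, B5=T, B5=F

Answer: B1=F, B2=F, B3=T, B4=S, B5=T, B5=F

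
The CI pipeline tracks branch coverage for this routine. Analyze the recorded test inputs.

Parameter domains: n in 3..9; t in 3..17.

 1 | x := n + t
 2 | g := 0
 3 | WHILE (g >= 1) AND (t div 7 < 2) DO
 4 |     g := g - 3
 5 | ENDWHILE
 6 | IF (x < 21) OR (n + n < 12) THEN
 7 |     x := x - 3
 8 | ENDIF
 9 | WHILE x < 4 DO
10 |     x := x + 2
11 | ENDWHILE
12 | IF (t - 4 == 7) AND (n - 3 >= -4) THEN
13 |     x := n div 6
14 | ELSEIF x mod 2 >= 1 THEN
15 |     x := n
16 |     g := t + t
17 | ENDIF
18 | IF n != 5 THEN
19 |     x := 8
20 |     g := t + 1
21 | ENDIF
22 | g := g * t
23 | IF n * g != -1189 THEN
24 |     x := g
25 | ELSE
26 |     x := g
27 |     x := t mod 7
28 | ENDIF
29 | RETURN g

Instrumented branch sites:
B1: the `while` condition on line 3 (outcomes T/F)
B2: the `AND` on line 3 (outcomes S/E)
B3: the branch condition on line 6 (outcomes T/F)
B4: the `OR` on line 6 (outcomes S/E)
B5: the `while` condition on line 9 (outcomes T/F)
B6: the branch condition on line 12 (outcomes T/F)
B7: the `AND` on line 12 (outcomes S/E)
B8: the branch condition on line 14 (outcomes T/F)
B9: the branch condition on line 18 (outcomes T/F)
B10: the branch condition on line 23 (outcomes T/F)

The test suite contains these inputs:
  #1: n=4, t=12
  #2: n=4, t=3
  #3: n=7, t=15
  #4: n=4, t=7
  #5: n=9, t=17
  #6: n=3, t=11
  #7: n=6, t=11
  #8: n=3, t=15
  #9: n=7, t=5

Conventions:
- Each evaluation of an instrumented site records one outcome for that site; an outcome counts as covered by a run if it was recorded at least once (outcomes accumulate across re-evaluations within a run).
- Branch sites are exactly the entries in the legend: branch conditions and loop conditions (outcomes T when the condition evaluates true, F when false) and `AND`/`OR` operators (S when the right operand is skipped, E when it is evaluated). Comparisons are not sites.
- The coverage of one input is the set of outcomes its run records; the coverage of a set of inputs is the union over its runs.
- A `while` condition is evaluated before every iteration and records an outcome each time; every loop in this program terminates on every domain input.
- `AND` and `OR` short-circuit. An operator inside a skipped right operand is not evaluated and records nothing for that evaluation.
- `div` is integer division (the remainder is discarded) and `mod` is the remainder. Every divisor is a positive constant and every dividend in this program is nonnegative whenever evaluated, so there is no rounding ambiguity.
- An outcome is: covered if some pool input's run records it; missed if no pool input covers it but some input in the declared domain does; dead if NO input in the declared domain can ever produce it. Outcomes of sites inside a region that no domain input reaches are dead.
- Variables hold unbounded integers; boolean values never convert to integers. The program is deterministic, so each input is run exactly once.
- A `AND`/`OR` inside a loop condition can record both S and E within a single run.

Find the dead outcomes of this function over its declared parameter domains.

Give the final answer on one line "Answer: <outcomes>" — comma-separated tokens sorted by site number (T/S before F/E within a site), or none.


checking every outcome against all 105 domain inputs:
  B1=T: never recorded by any domain input -> dead
  B2=E: never recorded by any domain input -> dead
  B10=F: never recorded by any domain input -> dead
  reachable outcomes have witnesses, e.g. B1=F (e.g. n=3, t=3), B2=S (e.g. n=3, t=3), B3=T (e.g. n=3, t=3), B3=F (e.g. n=6, t=15)
Answer: B1=T, B2=E, B10=F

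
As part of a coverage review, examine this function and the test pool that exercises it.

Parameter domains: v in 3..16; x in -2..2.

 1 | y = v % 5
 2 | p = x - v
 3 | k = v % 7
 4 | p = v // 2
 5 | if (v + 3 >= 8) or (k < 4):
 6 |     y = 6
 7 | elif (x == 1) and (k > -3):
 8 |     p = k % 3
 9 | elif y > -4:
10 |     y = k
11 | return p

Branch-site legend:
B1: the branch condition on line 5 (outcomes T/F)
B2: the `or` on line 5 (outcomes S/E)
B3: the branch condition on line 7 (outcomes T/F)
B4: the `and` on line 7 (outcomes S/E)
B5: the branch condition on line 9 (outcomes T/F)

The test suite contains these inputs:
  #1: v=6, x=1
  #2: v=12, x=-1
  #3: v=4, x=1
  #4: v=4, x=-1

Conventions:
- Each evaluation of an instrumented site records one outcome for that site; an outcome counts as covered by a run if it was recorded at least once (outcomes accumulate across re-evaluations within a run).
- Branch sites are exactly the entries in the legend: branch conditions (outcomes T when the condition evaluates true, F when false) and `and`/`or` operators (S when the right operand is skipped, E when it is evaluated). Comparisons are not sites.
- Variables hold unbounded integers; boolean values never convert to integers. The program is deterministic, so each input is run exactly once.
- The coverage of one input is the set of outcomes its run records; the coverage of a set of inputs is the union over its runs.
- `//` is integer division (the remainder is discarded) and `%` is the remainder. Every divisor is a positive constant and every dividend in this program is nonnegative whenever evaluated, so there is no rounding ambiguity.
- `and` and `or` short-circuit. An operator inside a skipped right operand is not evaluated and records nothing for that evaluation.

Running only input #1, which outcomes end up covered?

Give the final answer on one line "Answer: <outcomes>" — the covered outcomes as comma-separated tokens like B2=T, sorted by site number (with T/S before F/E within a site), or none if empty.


Running input #1 (v=6, x=1), event by event:
  B2->S, B1->T
collecting distinct outcomes: B1=T, B2=S
Answer: B1=T, B2=S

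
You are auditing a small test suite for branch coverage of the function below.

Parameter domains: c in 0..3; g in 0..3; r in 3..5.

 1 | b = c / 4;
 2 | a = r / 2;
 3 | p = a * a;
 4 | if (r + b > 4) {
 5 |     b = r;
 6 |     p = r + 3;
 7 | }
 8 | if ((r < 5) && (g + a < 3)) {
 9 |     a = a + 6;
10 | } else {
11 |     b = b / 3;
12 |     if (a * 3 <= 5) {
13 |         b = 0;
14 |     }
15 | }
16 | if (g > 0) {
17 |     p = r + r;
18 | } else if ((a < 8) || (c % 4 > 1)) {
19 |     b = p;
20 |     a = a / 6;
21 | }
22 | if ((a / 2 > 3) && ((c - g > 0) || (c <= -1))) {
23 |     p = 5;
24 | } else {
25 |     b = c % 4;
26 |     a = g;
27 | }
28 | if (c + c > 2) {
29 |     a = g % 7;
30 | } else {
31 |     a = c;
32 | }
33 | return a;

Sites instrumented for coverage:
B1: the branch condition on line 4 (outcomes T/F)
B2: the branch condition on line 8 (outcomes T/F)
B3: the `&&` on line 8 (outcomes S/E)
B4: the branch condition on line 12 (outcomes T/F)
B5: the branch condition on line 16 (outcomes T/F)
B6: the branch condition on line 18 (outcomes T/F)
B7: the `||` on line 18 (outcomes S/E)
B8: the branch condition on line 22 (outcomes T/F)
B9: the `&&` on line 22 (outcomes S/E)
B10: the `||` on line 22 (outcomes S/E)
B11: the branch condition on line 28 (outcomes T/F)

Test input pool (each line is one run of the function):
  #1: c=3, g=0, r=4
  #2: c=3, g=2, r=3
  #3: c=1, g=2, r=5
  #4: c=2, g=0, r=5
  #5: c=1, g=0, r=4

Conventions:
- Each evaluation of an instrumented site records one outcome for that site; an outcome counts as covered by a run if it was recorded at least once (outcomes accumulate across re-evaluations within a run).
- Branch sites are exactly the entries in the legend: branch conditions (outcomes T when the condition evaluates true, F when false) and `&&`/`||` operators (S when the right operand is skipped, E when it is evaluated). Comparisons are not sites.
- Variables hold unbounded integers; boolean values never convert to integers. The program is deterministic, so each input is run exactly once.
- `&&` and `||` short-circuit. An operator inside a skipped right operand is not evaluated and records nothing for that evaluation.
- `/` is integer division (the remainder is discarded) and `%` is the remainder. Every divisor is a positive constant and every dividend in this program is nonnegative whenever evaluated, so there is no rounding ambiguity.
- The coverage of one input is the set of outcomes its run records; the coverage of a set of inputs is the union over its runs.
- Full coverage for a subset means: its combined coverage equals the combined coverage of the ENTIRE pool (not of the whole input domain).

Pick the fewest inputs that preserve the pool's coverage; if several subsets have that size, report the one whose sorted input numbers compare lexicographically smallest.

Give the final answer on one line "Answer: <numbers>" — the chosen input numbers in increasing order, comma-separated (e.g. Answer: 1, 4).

#1 (c=3, g=0, r=4) -> B1->F, B3->E, B2->T, B5->F, B7->E, B6->T, B9->S, B8->F, B11->T; covered: B1=F, B2=T, B3=E, B5=F, B6=T, B7=E, B8=F, B9=S, B11=T
#2 (c=3, g=2, r=3) -> B1->F, B3->E, B2->F, B4->T, B5->T, B9->S, B8->F, B11->T; covered: B1=F, B2=F, B3=E, B4=T, B5=T, B8=F, B9=S, B11=T
#3 (c=1, g=2, r=5) -> B1->T, B3->S, B2->F, B4->F, B5->T, B9->S, B8->F, B11->F; covered: B1=T, B2=F, B3=S, B4=F, B5=T, B8=F, B9=S, B11=F
#4 (c=2, g=0, r=5) -> B1->T, B3->S, B2->F, B4->F, B5->F, B7->S, B6->T, B9->S, B8->F, B11->T; covered: B1=T, B2=F, B3=S, B4=F, B5=F, B6=T, B7=S, B8=F, B9=S, B11=T
#5 (c=1, g=0, r=4) -> B1->F, B3->E, B2->T, B5->F, B7->E, B6->F, B9->E, B10->S, B8->T, B11->F; covered: B1=F, B2=T, B3=E, B5=F, B6=F, B7=E, B8=T, B9=E, B10=S, B11=F
pool-wide coverage (21 outcomes): B1=T, B1=F, B2=T, B2=F, B3=S, B3=E, B4=T, B4=F, B5=T, B5=F, B6=T, B6=F, B7=S, B7=E, B8=T, B8=F, B9=S, B9=E, B10=S, B11=T, B11=F
checked all size-1 subsets: none covers 21 outcomes (max 10/21)
checked all size-2 subsets: none covers 21 outcomes (max 19/21)
the canonical winner is {2, 4, 5}: size 3, full 21-outcome coverage, earliest index list among size-3 covers

Answer: 2, 4, 5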